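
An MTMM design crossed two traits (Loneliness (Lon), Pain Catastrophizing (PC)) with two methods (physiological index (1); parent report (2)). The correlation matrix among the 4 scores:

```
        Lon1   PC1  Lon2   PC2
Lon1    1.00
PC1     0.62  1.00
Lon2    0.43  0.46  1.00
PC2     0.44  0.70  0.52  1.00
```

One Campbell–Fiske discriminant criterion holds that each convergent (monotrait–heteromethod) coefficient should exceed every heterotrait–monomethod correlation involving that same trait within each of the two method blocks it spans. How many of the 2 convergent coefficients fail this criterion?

1

Each convergent coefficient versus the relevant comparison correlations:
Lon (methods 1·2): 0.43 vs {0.62, 0.52} → fail.
PC (methods 1·2): 0.70 vs {0.62, 0.52} → pass.
1 of 2 fail.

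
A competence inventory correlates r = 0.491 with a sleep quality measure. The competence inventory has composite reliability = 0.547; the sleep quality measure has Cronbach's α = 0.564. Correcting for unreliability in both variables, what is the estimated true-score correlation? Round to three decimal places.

r_true = r_obs / √(r_xx · r_yy) = 0.491 / √(0.547 × 0.564) = 0.491 / √0.308508 = 0.491 / 0.5554 ≈ 0.884.

0.884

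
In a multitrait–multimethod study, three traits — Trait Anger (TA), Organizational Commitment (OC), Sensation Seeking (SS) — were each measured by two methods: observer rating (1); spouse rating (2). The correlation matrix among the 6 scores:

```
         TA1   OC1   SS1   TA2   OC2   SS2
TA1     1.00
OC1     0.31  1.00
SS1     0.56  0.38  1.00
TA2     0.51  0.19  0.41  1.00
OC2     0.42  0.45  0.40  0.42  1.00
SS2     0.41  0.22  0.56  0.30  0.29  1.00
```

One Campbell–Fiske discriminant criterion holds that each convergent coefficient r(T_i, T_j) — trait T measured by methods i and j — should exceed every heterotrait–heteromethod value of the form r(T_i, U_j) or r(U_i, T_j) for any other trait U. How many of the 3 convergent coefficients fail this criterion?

Each convergent coefficient versus the relevant comparison correlations:
TA (methods 1·2): 0.51 vs {0.42, 0.19, 0.41, 0.41} → pass.
OC (methods 1·2): 0.45 vs {0.19, 0.42, 0.22, 0.40} → pass.
SS (methods 1·2): 0.56 vs {0.41, 0.41, 0.40, 0.22} → pass.
0 of 3 fail.

0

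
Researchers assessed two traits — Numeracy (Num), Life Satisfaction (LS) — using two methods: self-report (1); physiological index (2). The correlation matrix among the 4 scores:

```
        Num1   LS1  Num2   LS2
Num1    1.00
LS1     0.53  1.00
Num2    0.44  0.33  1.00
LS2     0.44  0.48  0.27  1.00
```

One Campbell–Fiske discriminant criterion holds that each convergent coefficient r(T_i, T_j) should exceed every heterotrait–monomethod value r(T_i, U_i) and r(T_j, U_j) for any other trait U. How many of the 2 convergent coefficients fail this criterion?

Each convergent coefficient versus the relevant comparison correlations:
Num (methods 1·2): 0.44 vs {0.53, 0.27} → fail.
LS (methods 1·2): 0.48 vs {0.53, 0.27} → fail.
2 of 2 fail.

2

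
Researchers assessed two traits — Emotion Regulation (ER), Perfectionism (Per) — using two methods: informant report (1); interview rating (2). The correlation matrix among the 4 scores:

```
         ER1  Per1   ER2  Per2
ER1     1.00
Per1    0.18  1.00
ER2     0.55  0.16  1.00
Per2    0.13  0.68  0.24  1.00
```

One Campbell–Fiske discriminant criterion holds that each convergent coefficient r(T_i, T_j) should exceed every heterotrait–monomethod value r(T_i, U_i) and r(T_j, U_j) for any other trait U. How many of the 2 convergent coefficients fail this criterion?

0

Convergent coefficients and their comparison sets:
ER (methods 1·2): 0.55 vs {0.18, 0.24} → pass.
Per (methods 1·2): 0.68 vs {0.18, 0.24} → pass.
0 of 2 fail.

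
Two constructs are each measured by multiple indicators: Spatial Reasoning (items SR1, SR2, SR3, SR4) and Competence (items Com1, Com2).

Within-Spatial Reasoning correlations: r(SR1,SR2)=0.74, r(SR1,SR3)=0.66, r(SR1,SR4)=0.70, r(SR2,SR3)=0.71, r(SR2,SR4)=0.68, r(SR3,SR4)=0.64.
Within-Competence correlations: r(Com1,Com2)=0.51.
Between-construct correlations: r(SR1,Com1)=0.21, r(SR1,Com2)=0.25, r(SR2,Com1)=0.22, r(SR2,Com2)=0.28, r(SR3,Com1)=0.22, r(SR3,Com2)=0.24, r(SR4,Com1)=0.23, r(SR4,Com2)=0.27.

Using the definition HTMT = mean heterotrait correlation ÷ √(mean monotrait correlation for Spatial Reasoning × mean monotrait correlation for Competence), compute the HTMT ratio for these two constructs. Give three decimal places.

Mean heterotrait r = 1.92/8 = 0.2400.
Mean within-SR = 4.13/6 = 0.6883; mean within-Com = 0.51/1 = 0.5100.
Geometric mean = √(0.6883 × 0.5100) = 0.5925.
HTMT = 0.2400 / 0.5925 = 0.405.

0.405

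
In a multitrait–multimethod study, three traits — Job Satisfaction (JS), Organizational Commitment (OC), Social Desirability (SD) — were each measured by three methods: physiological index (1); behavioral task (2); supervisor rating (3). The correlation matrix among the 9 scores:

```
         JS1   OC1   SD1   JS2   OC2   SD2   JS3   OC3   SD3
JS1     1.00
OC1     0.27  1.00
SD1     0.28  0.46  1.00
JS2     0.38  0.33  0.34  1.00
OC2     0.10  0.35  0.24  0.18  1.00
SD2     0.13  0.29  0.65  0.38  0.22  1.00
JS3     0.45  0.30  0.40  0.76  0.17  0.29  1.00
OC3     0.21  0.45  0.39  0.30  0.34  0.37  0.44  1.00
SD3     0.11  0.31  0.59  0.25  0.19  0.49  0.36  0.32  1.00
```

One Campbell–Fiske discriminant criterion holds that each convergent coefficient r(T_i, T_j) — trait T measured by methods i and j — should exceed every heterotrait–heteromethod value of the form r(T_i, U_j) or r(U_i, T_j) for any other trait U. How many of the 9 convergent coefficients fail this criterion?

1

Convergent coefficients and their comparison sets:
JS (methods 1·2): 0.38 vs {0.10, 0.33, 0.13, 0.34} → pass.
JS (methods 1·3): 0.45 vs {0.21, 0.30, 0.11, 0.40} → pass.
JS (methods 2·3): 0.76 vs {0.30, 0.17, 0.25, 0.29} → pass.
OC (methods 1·2): 0.35 vs {0.33, 0.10, 0.29, 0.24} → pass.
OC (methods 1·3): 0.45 vs {0.30, 0.21, 0.31, 0.39} → pass.
OC (methods 2·3): 0.34 vs {0.17, 0.30, 0.19, 0.37} → fail.
SD (methods 1·2): 0.65 vs {0.34, 0.13, 0.24, 0.29} → pass.
SD (methods 1·3): 0.59 vs {0.40, 0.11, 0.39, 0.31} → pass.
SD (methods 2·3): 0.49 vs {0.29, 0.25, 0.37, 0.19} → pass.
1 of 9 fail.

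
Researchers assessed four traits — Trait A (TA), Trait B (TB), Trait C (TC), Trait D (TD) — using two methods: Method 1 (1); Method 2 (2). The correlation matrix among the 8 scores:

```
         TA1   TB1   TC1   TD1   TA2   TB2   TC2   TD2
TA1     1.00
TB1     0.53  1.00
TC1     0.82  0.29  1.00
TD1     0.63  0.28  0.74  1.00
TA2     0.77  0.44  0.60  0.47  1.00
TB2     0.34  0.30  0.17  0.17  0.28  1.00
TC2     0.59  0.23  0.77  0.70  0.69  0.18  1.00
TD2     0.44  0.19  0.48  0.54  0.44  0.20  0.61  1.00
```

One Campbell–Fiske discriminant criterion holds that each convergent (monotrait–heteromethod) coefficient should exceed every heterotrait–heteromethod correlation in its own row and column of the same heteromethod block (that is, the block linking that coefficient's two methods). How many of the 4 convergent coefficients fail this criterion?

Checking each validity diagonal entry against its comparison values:
TA (methods 1·2): 0.77 vs {0.34, 0.44, 0.59, 0.60, 0.44, 0.47} → pass.
TB (methods 1·2): 0.30 vs {0.44, 0.34, 0.23, 0.17, 0.19, 0.17} → fail.
TC (methods 1·2): 0.77 vs {0.60, 0.59, 0.17, 0.23, 0.48, 0.70} → pass.
TD (methods 1·2): 0.54 vs {0.47, 0.44, 0.17, 0.19, 0.70, 0.48} → fail.
2 of 4 fail.

2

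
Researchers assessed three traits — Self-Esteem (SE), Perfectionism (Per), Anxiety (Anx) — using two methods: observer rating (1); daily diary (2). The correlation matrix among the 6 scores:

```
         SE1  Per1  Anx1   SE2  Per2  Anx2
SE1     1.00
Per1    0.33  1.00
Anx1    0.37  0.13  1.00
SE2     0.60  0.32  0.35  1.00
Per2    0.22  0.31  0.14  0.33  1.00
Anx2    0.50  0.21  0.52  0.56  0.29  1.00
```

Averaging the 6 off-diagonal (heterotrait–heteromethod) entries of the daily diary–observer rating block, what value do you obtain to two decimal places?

HTHM values (method 2 × method 1): 0.32, 0.35, 0.22, 0.14, 0.50, 0.21; mean = 1.74/6 = 0.29.

0.29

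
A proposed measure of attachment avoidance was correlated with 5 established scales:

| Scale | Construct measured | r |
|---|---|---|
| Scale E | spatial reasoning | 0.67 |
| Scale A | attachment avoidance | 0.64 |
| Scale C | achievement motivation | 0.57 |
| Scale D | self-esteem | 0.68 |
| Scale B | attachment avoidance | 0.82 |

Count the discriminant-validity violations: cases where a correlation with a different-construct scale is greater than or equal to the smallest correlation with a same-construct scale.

2

Convergent (same construct = attachment avoidance): Scale A, Scale B.
Smallest convergent = 0.64. Discriminant values: 0.67, 0.57, 0.68; count ≥ 0.64 → 2.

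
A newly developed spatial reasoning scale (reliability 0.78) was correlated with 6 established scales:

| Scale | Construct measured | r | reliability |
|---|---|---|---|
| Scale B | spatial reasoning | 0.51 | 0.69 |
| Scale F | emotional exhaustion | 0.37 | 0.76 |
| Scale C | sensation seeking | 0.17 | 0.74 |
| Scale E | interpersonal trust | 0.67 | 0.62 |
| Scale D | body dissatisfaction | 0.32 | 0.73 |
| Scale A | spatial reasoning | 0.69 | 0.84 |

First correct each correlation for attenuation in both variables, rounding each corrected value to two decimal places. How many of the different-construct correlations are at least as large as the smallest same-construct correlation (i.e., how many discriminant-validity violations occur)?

1

Disattenuated r (r / √(r_scale · r_new)):
  Scale B (conv): 0.51 / √(0.69·0.78) = 0.70
  Scale F (disc): 0.37 / √(0.76·0.78) = 0.48
  Scale C (disc): 0.17 / √(0.74·0.78) = 0.22
  Scale E (disc): 0.67 / √(0.62·0.78) = 0.96
  Scale D (disc): 0.32 / √(0.73·0.78) = 0.42
  Scale A (conv): 0.69 / √(0.84·0.78) = 0.85
Smallest convergent = 0.70. Discriminant values: 0.48, 0.22, 0.96, 0.42; count ≥ 0.70 → 1.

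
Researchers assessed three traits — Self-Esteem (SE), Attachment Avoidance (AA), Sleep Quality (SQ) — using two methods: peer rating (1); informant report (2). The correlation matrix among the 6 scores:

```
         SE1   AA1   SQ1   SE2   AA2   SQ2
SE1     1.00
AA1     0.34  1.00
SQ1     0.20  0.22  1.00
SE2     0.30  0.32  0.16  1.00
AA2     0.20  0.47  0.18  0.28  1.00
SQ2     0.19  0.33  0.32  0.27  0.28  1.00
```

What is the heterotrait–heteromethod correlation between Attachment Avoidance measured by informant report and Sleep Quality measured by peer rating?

Different traits and methods: r(AA2, SQ1) = 0.18.

0.18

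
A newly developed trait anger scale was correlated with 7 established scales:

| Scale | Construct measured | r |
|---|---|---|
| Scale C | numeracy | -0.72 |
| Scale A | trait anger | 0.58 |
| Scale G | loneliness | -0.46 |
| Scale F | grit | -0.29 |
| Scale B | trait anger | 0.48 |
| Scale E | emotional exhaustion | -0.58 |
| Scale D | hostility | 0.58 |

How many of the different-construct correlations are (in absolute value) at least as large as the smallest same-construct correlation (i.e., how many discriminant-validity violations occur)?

3

Convergent (same construct = trait anger): Scale A, Scale B.
Smallest convergent = 0.48. Discriminant |r|: 0.72, 0.46, 0.29, 0.58, 0.58; count ≥ 0.48 → 3.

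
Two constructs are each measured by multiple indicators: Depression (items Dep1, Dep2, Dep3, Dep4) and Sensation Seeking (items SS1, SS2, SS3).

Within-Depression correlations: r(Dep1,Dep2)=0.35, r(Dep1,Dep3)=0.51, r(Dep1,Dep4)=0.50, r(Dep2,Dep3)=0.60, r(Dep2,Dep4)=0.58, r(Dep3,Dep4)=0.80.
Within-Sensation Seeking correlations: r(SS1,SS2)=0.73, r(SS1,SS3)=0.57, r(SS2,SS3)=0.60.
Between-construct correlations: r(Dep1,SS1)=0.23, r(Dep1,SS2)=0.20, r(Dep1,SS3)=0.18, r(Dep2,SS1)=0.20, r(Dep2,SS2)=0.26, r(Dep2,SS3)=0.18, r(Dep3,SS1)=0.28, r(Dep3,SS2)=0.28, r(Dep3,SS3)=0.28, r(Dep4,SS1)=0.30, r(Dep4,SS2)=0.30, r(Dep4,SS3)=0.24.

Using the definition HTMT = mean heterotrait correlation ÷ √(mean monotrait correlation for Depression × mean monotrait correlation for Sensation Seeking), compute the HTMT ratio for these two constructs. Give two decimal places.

Between-construct mean = 2.93/12 = 0.2442.
Mean within-Dep = 3.34/6 = 0.5567; mean within-SS = 1.90/3 = 0.6333.
Geometric mean = √(0.5567 × 0.6333) = 0.5938.
HTMT = 0.2442 / 0.5938 = 0.41.

0.41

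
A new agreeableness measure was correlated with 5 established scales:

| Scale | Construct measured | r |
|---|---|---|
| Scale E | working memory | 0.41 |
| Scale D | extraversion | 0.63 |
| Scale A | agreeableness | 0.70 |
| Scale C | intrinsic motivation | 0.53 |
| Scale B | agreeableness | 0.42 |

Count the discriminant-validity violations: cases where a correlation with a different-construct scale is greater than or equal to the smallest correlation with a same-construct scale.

Convergent (same construct = agreeableness): Scale A, Scale B.
Smallest convergent = 0.42. Discriminant values: 0.41, 0.63, 0.53; count ≥ 0.42 → 2.

2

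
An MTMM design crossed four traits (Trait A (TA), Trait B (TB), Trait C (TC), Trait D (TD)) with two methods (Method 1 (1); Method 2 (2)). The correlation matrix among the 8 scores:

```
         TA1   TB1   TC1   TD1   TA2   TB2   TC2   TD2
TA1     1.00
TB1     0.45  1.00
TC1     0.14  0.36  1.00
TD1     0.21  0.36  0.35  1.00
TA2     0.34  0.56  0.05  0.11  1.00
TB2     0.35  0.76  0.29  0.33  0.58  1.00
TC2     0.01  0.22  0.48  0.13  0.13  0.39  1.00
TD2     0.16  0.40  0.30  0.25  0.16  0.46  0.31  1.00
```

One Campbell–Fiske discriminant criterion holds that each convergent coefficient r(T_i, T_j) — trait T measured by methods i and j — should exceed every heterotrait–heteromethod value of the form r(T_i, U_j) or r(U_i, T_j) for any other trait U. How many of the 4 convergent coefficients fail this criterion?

Each convergent coefficient versus the relevant comparison correlations:
TA (methods 1·2): 0.34 vs {0.35, 0.56, 0.01, 0.05, 0.16, 0.11} → fail.
TB (methods 1·2): 0.76 vs {0.56, 0.35, 0.22, 0.29, 0.40, 0.33} → pass.
TC (methods 1·2): 0.48 vs {0.05, 0.01, 0.29, 0.22, 0.30, 0.13} → pass.
TD (methods 1·2): 0.25 vs {0.11, 0.16, 0.33, 0.40, 0.13, 0.30} → fail.
2 of 4 fail.

2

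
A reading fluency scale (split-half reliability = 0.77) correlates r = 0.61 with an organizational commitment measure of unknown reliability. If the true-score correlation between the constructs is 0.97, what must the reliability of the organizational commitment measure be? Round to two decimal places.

0.51

r_true = r_obs / √(r_xx · r_yy) ⇒ 0.97 = 0.61 / √(0.77 · r_yy).
√(0.77 · r_yy) = 0.61 / 0.97 = 0.6289; 0.77 · r_yy = 0.3955; r_yy = 0.3955 / 0.77 ≈ 0.51.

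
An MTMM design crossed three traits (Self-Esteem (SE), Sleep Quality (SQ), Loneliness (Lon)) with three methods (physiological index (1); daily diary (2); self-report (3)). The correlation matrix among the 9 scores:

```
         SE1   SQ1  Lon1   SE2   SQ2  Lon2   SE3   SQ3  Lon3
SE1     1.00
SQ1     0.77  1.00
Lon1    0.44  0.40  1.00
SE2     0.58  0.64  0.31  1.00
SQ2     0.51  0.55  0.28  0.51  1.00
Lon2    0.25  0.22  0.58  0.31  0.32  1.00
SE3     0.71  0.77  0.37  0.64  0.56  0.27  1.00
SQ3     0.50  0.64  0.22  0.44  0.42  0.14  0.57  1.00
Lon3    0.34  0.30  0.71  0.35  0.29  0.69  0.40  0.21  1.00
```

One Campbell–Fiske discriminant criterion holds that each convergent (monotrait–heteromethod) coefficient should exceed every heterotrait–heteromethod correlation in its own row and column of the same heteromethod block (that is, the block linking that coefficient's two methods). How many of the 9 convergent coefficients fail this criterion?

Checking each validity diagonal entry against its comparison values:
SE (methods 1·2): 0.58 vs {0.51, 0.64, 0.25, 0.31} → fail.
SE (methods 1·3): 0.71 vs {0.50, 0.77, 0.34, 0.37} → fail.
SE (methods 2·3): 0.64 vs {0.44, 0.56, 0.35, 0.27} → pass.
SQ (methods 1·2): 0.55 vs {0.64, 0.51, 0.22, 0.28} → fail.
SQ (methods 1·3): 0.64 vs {0.77, 0.50, 0.30, 0.22} → fail.
SQ (methods 2·3): 0.42 vs {0.56, 0.44, 0.29, 0.14} → fail.
Lon (methods 1·2): 0.58 vs {0.31, 0.25, 0.28, 0.22} → pass.
Lon (methods 1·3): 0.71 vs {0.37, 0.34, 0.22, 0.30} → pass.
Lon (methods 2·3): 0.69 vs {0.27, 0.35, 0.14, 0.29} → pass.
5 of 9 fail.

5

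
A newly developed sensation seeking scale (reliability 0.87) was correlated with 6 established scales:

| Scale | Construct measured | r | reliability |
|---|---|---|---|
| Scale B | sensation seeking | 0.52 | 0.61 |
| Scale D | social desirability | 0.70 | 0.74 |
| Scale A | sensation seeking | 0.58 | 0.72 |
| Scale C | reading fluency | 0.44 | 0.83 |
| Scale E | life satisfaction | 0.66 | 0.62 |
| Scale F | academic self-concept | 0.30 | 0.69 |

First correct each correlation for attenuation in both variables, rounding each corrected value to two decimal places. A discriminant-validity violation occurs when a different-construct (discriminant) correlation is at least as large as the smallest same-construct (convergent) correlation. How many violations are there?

2

Disattenuated r (r / √(r_scale · r_new)):
  Scale B (conv): 0.52 / √(0.61·0.87) = 0.71
  Scale D (disc): 0.70 / √(0.74·0.87) = 0.87
  Scale A (conv): 0.58 / √(0.72·0.87) = 0.73
  Scale C (disc): 0.44 / √(0.83·0.87) = 0.52
  Scale E (disc): 0.66 / √(0.62·0.87) = 0.90
  Scale F (disc): 0.30 / √(0.69·0.87) = 0.39
Smallest convergent = 0.71. Discriminant values: 0.87, 0.52, 0.90, 0.39; count ≥ 0.71 → 2.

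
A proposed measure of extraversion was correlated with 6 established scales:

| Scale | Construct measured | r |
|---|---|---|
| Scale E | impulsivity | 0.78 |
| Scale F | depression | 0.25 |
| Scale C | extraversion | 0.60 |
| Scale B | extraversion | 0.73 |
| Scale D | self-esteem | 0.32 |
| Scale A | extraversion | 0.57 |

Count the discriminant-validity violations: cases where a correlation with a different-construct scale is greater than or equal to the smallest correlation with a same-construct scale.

1

Convergent (same construct = extraversion): Scale C, Scale B, Scale A.
Smallest convergent = 0.57. Discriminant values: 0.78, 0.25, 0.32; count ≥ 0.57 → 1.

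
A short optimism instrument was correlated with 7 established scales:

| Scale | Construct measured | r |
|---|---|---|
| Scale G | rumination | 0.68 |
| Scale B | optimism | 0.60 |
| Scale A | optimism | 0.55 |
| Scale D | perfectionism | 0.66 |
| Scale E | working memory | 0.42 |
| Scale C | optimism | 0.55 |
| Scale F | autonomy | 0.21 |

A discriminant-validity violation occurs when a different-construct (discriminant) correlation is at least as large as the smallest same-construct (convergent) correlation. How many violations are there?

2

Convergent (same construct = optimism): Scale B, Scale A, Scale C.
Smallest convergent = 0.55. Discriminant values: 0.68, 0.66, 0.42, 0.21; count ≥ 0.55 → 2.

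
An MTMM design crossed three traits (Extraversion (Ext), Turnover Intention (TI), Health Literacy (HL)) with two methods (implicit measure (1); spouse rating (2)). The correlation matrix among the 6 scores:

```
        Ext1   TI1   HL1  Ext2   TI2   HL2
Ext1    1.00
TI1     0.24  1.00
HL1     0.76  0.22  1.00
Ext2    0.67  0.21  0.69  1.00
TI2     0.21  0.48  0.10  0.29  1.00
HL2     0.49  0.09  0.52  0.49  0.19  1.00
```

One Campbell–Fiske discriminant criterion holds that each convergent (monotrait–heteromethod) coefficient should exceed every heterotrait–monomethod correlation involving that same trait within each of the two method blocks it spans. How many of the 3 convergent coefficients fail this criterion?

Each convergent coefficient versus the relevant comparison correlations:
Ext (methods 1·2): 0.67 vs {0.24, 0.29, 0.76, 0.49} → fail.
TI (methods 1·2): 0.48 vs {0.24, 0.29, 0.22, 0.19} → pass.
HL (methods 1·2): 0.52 vs {0.76, 0.49, 0.22, 0.19} → fail.
2 of 3 fail.

2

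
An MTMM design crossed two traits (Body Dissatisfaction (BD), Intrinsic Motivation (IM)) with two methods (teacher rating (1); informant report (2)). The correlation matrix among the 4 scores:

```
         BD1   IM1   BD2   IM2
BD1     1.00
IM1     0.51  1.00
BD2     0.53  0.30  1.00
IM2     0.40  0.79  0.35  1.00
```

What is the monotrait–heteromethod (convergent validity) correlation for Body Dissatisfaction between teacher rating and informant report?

Same trait (BD), different methods: r(BD1, BD2) = 0.53.

0.53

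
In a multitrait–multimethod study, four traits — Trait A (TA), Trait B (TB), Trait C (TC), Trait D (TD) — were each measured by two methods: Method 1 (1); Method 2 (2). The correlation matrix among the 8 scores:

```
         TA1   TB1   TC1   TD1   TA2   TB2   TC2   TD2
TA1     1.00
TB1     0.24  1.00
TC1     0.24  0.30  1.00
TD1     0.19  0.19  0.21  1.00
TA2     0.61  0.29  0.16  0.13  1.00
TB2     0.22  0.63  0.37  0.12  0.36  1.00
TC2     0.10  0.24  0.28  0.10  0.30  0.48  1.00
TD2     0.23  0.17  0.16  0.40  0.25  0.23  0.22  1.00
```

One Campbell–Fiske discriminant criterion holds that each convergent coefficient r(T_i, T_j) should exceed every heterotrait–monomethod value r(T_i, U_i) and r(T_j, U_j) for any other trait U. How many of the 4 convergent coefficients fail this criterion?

1

Each convergent coefficient versus the relevant comparison correlations:
TA (methods 1·2): 0.61 vs {0.24, 0.36, 0.24, 0.30, 0.19, 0.25} → pass.
TB (methods 1·2): 0.63 vs {0.24, 0.36, 0.30, 0.48, 0.19, 0.23} → pass.
TC (methods 1·2): 0.28 vs {0.24, 0.30, 0.30, 0.48, 0.21, 0.22} → fail.
TD (methods 1·2): 0.40 vs {0.19, 0.25, 0.19, 0.23, 0.21, 0.22} → pass.
1 of 4 fail.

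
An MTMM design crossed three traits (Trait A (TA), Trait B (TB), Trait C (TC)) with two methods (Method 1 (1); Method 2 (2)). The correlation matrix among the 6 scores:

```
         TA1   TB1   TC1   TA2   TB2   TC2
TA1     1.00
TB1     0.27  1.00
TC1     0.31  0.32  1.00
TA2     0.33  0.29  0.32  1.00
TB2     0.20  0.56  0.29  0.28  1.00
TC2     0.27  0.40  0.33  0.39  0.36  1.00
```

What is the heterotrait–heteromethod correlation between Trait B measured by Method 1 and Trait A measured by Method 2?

0.29

Different traits and methods: r(TB1, TA2) = 0.29.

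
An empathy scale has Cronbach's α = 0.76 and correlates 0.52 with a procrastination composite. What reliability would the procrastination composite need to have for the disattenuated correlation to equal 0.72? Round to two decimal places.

0.69

r_true = r_obs / √(r_xx · r_yy) ⇒ 0.72 = 0.52 / √(0.76 · r_yy).
√(0.76 · r_yy) = 0.52 / 0.72 = 0.7222; 0.76 · r_yy = 0.5216; r_yy = 0.5216 / 0.76 ≈ 0.69.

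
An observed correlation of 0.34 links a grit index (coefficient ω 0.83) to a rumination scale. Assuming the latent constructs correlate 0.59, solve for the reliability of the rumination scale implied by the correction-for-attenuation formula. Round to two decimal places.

r_true = r_obs / √(r_xx · r_yy) ⇒ 0.59 = 0.34 / √(0.83 · r_yy).
√(0.83 · r_yy) = 0.34 / 0.59 = 0.5763; 0.83 · r_yy = 0.3321; r_yy = 0.3321 / 0.83 ≈ 0.40.

0.40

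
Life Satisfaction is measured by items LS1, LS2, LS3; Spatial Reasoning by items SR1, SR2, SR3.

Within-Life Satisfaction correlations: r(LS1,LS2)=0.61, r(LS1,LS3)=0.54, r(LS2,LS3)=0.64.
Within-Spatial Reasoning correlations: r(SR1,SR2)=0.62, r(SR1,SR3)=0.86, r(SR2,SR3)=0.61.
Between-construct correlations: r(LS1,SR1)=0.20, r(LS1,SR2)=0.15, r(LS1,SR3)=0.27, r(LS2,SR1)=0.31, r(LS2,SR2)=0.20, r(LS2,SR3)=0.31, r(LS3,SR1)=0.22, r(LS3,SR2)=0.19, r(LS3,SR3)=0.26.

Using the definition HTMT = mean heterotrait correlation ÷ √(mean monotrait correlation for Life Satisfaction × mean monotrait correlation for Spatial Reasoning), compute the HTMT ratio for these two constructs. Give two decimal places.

Between-construct mean = 2.11/9 = 0.2344.
Mean within-LS = 1.79/3 = 0.5967; mean within-SR = 2.09/3 = 0.6967.
Geometric mean = √(0.5967 × 0.6967) = 0.6448.
HTMT = 0.2344 / 0.6448 = 0.36.

0.36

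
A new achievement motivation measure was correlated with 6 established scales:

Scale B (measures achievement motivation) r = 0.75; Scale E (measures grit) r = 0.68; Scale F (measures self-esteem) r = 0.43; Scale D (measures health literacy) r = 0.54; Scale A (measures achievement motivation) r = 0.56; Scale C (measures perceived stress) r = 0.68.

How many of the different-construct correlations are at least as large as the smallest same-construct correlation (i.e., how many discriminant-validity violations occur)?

Convergent (same construct = achievement motivation): Scale B, Scale A.
Smallest convergent = 0.56. Discriminant values: 0.68, 0.43, 0.54, 0.68; count ≥ 0.56 → 2.

2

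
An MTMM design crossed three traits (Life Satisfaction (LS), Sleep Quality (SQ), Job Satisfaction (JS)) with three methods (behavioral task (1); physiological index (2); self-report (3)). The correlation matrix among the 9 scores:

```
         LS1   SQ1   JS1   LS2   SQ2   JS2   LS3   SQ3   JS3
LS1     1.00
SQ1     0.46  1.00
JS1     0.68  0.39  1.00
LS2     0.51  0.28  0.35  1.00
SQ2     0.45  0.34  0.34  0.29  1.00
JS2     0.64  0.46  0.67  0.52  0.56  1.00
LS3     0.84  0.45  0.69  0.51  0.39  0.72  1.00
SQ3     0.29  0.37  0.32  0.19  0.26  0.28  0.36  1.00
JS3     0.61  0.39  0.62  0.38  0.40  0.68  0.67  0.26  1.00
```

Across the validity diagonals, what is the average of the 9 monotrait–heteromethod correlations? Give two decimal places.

Convergent values: 0.51, 0.84, 0.51, 0.34, 0.37, 0.26, 0.67, 0.62, 0.68; mean = 4.80/9 = 0.53.

0.53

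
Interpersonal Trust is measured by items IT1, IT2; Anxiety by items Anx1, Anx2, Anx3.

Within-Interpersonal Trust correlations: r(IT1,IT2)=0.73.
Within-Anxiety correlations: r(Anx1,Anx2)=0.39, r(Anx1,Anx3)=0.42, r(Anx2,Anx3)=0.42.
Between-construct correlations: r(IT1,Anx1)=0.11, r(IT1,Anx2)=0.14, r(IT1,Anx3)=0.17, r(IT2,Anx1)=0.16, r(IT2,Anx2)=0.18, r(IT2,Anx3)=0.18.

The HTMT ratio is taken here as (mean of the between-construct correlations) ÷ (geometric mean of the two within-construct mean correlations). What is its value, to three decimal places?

0.286

Mean heterotrait r = 0.94/6 = 0.1567.
Mean within-IT = 0.73/1 = 0.7300; mean within-Anx = 1.23/3 = 0.4100.
Geometric mean = √(0.7300 × 0.4100) = 0.5471.
HTMT = 0.1567 / 0.5471 = 0.286.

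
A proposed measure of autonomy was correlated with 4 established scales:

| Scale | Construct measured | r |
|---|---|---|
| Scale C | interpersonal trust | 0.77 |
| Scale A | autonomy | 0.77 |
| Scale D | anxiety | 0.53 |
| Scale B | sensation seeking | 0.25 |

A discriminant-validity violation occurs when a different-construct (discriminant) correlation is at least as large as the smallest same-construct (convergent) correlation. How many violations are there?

1

Convergent (same construct = autonomy): Scale A.
Smallest convergent = 0.77. Discriminant values: 0.77, 0.53, 0.25; count ≥ 0.77 → 1.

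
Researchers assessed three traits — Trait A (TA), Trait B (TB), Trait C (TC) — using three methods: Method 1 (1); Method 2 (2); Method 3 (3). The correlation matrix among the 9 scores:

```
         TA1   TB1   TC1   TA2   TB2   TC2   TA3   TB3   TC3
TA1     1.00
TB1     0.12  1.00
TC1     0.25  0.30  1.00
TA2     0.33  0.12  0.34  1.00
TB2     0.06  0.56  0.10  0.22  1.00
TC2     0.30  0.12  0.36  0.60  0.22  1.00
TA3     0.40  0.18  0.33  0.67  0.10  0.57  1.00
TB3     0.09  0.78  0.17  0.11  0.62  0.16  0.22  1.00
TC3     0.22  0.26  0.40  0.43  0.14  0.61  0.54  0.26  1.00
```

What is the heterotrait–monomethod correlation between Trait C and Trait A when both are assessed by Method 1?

Different traits, same method: r(TC1, TA1) = 0.25.

0.25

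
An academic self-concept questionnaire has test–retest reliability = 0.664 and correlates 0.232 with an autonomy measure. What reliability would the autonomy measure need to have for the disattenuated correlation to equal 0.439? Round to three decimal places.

0.421

r_true = r_obs / √(r_xx · r_yy) ⇒ 0.439 = 0.232 / √(0.664 · r_yy).
√(0.664 · r_yy) = 0.232 / 0.439 = 0.5285; 0.664 · r_yy = 0.2793; r_yy = 0.2793 / 0.664 ≈ 0.421.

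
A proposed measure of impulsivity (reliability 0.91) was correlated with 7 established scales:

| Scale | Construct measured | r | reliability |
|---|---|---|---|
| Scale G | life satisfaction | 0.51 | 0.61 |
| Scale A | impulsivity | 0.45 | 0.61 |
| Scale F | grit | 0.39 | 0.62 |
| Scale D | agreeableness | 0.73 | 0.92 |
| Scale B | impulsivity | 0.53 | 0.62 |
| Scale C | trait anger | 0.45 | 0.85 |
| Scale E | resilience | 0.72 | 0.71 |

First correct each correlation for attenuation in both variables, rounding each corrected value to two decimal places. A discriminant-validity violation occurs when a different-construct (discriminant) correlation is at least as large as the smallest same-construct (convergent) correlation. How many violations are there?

3

Disattenuated r (r / √(r_scale · r_new)):
  Scale G (disc): 0.51 / √(0.61·0.91) = 0.68
  Scale A (conv): 0.45 / √(0.61·0.91) = 0.60
  Scale F (disc): 0.39 / √(0.62·0.91) = 0.52
  Scale D (disc): 0.73 / √(0.92·0.91) = 0.80
  Scale B (conv): 0.53 / √(0.62·0.91) = 0.71
  Scale C (disc): 0.45 / √(0.85·0.91) = 0.51
  Scale E (disc): 0.72 / √(0.71·0.91) = 0.90
Smallest convergent = 0.60. Discriminant values: 0.68, 0.52, 0.80, 0.51, 0.90; count ≥ 0.60 → 3.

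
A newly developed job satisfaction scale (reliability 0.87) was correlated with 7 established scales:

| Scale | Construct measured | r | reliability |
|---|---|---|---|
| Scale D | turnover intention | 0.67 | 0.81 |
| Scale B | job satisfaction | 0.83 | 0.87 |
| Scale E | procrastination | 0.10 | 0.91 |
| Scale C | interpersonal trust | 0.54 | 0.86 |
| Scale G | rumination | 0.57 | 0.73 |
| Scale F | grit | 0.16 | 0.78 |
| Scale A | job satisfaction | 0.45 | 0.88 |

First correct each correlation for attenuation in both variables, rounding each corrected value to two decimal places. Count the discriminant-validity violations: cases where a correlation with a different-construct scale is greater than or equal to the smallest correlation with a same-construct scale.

Disattenuated r (r / √(r_scale · r_new)):
  Scale D (disc): 0.67 / √(0.81·0.87) = 0.80
  Scale B (conv): 0.83 / √(0.87·0.87) = 0.95
  Scale E (disc): 0.10 / √(0.91·0.87) = 0.11
  Scale C (disc): 0.54 / √(0.86·0.87) = 0.62
  Scale G (disc): 0.57 / √(0.73·0.87) = 0.72
  Scale F (disc): 0.16 / √(0.78·0.87) = 0.19
  Scale A (conv): 0.45 / √(0.88·0.87) = 0.51
Smallest convergent = 0.51. Discriminant values: 0.80, 0.11, 0.62, 0.72, 0.19; count ≥ 0.51 → 3.

3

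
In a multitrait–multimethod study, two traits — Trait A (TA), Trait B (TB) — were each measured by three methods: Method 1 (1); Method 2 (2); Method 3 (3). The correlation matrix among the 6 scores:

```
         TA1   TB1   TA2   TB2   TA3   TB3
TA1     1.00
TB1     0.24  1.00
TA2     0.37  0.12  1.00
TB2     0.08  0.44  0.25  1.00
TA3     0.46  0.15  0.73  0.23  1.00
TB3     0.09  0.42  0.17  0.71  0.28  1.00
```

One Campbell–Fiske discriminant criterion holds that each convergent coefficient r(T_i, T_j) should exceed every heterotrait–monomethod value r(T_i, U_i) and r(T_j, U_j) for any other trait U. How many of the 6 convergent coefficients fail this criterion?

Convergent coefficients and their comparison sets:
TA (methods 1·2): 0.37 vs {0.24, 0.25} → pass.
TA (methods 1·3): 0.46 vs {0.24, 0.28} → pass.
TA (methods 2·3): 0.73 vs {0.25, 0.28} → pass.
TB (methods 1·2): 0.44 vs {0.24, 0.25} → pass.
TB (methods 1·3): 0.42 vs {0.24, 0.28} → pass.
TB (methods 2·3): 0.71 vs {0.25, 0.28} → pass.
0 of 6 fail.

0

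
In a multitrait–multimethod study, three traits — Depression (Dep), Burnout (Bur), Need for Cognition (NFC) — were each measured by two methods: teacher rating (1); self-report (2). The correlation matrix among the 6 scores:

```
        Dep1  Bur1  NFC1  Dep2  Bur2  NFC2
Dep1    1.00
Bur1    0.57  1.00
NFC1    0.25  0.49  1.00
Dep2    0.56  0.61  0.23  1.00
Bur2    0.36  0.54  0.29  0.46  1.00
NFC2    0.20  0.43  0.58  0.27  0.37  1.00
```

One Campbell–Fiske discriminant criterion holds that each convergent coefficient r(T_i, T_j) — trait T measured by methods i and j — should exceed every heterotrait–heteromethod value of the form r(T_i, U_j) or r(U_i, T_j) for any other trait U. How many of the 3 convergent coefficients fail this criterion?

2

Convergent coefficients and their comparison sets:
Dep (methods 1·2): 0.56 vs {0.36, 0.61, 0.20, 0.23} → fail.
Bur (methods 1·2): 0.54 vs {0.61, 0.36, 0.43, 0.29} → fail.
NFC (methods 1·2): 0.58 vs {0.23, 0.20, 0.29, 0.43} → pass.
2 of 3 fail.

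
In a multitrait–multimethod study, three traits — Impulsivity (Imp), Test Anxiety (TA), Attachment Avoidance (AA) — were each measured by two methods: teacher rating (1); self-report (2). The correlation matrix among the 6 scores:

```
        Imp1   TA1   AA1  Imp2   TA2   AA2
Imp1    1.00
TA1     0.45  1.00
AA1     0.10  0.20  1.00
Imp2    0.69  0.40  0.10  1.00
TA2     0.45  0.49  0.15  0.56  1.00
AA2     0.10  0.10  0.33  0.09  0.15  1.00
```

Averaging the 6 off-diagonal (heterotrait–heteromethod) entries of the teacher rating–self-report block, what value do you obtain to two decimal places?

HTHM values (method 1 × method 2): 0.45, 0.10, 0.40, 0.10, 0.10, 0.15; mean = 1.30/6 = 0.22.

0.22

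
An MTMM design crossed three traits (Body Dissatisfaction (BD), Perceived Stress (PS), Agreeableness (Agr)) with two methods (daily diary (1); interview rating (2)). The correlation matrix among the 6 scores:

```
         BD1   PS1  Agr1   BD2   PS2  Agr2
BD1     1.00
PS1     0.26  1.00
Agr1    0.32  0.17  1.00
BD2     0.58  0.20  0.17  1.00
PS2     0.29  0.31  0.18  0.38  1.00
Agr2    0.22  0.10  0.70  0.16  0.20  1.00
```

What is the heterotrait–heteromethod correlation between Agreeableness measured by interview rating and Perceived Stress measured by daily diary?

0.10

Different traits and methods: r(Agr2, PS1) = 0.10.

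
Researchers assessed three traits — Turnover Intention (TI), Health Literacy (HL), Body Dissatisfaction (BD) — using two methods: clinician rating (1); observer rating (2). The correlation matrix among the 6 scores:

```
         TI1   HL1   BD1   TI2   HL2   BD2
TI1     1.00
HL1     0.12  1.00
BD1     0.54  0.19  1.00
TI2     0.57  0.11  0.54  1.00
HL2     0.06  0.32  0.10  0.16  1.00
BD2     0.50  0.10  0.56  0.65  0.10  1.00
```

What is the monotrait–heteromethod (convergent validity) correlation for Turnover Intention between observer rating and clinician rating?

Same trait (TI), different methods: r(TI2, TI1) = 0.57.

0.57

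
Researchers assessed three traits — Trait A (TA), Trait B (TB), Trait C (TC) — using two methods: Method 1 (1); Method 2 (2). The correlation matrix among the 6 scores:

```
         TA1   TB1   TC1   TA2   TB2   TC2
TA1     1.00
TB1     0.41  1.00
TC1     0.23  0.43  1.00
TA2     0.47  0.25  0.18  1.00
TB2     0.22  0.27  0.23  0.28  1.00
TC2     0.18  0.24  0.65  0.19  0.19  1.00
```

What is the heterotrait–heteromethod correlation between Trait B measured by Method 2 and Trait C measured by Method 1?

Different traits and methods: r(TB2, TC1) = 0.23.

0.23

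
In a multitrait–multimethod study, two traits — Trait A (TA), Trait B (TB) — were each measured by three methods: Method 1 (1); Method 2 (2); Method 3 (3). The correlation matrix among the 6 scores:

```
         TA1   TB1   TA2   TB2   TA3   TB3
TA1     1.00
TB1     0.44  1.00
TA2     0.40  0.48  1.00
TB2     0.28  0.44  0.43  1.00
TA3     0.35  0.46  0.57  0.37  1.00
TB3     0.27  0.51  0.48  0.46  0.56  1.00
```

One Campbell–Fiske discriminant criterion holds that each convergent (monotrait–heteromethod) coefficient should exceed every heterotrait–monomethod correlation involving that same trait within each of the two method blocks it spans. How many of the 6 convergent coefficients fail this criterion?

5

Each convergent coefficient versus the relevant comparison correlations:
TA (methods 1·2): 0.40 vs {0.44, 0.43} → fail.
TA (methods 1·3): 0.35 vs {0.44, 0.56} → fail.
TA (methods 2·3): 0.57 vs {0.43, 0.56} → pass.
TB (methods 1·2): 0.44 vs {0.44, 0.43} → fail.
TB (methods 1·3): 0.51 vs {0.44, 0.56} → fail.
TB (methods 2·3): 0.46 vs {0.43, 0.56} → fail.
5 of 6 fail.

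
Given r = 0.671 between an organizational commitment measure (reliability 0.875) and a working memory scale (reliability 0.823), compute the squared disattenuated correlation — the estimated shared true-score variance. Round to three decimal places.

0.625

Disattenuated r = 0.671 / √(0.875 × 0.823) = 0.671 / 0.8486 = 0.7907.
Shared true-score variance = 0.7907² = 0.6252 ≈ 0.625.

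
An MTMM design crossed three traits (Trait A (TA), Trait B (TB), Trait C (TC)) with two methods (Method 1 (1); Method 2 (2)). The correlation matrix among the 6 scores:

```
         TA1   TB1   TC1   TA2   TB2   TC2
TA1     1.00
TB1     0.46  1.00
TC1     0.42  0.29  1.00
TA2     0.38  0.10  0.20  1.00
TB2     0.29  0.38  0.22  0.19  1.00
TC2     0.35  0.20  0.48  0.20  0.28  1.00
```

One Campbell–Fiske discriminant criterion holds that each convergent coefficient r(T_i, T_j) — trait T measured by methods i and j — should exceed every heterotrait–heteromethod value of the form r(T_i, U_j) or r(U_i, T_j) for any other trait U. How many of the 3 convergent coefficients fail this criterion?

0

Each convergent coefficient versus the relevant comparison correlations:
TA (methods 1·2): 0.38 vs {0.29, 0.10, 0.35, 0.20} → pass.
TB (methods 1·2): 0.38 vs {0.10, 0.29, 0.20, 0.22} → pass.
TC (methods 1·2): 0.48 vs {0.20, 0.35, 0.22, 0.20} → pass.
0 of 3 fail.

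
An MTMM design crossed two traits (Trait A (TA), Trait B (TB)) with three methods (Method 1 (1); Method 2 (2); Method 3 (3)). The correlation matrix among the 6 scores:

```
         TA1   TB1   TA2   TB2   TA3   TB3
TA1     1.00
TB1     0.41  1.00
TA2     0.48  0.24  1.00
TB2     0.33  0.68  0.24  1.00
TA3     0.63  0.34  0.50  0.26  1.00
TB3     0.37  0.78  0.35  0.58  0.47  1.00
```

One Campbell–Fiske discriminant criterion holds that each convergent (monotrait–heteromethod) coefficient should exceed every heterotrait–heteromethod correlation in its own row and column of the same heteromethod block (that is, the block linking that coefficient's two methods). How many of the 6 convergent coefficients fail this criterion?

Each convergent coefficient versus the relevant comparison correlations:
TA (methods 1·2): 0.48 vs {0.33, 0.24} → pass.
TA (methods 1·3): 0.63 vs {0.37, 0.34} → pass.
TA (methods 2·3): 0.50 vs {0.35, 0.26} → pass.
TB (methods 1·2): 0.68 vs {0.24, 0.33} → pass.
TB (methods 1·3): 0.78 vs {0.34, 0.37} → pass.
TB (methods 2·3): 0.58 vs {0.26, 0.35} → pass.
0 of 6 fail.

0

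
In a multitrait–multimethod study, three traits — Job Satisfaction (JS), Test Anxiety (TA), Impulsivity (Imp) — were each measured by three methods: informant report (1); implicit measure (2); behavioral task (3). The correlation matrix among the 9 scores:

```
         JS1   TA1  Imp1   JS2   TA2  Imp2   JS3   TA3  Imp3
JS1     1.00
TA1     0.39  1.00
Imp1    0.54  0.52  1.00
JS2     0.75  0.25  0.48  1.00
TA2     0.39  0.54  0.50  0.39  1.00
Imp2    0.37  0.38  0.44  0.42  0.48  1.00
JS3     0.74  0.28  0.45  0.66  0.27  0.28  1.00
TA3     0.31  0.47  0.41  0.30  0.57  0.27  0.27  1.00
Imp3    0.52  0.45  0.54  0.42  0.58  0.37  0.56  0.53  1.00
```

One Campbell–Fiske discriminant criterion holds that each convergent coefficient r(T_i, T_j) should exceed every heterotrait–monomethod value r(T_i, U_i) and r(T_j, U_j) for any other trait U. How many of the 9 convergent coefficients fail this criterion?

4

Convergent coefficients and their comparison sets:
JS (methods 1·2): 0.75 vs {0.39, 0.39, 0.54, 0.42} → pass.
JS (methods 1·3): 0.74 vs {0.39, 0.27, 0.54, 0.56} → pass.
JS (methods 2·3): 0.66 vs {0.39, 0.27, 0.42, 0.56} → pass.
TA (methods 1·2): 0.54 vs {0.39, 0.39, 0.52, 0.48} → pass.
TA (methods 1·3): 0.47 vs {0.39, 0.27, 0.52, 0.53} → fail.
TA (methods 2·3): 0.57 vs {0.39, 0.27, 0.48, 0.53} → pass.
Imp (methods 1·2): 0.44 vs {0.54, 0.42, 0.52, 0.48} → fail.
Imp (methods 1·3): 0.54 vs {0.54, 0.56, 0.52, 0.53} → fail.
Imp (methods 2·3): 0.37 vs {0.42, 0.56, 0.48, 0.53} → fail.
4 of 9 fail.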